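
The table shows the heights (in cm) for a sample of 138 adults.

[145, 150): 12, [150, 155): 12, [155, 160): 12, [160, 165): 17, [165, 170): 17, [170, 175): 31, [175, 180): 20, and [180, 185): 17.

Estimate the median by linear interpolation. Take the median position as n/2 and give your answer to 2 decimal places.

169.71

Cumulative frequencies: 12, 24, 36, 53, 70, 101, 121, 138
n = 138; position = n/2 = 69.
This falls in the class [165, 170): L = 165, F = 53, f = 17, h = 5.
Median ≈ 165 + ((69 − 53) / 17) × 5 = 169.7059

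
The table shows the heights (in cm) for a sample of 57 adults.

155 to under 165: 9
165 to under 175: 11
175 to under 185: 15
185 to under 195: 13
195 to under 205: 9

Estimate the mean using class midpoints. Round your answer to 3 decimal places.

Midpoints: 160, 170, 180, 190, 200
Σfm = 9×160 + 11×170 + 15×180 + 13×190 + 9×200 = 10280
n = Σf = 57
Mean = 10280 / 57 = 180.3509

180.351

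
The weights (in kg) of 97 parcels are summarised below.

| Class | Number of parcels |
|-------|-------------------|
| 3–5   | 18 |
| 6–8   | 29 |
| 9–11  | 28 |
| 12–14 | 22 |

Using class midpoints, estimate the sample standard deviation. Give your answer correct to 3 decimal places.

3.122

Midpoints: 4, 7, 10, 13
n = 97, Σfm = 841, mean = 8.6701
Σfm² = 8227
Σf(m − x̄)² = Σfm² − (Σfm)²/n = 8227 − 841²/97 = 935.4433
Sample variance = 935.4433 / 96 = 9.7442
Standard deviation = √9.7442 = 3.1216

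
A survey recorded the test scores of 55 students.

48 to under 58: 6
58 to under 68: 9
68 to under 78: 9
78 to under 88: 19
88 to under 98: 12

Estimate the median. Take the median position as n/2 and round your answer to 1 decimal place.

Cumulative frequencies: 6, 15, 24, 43, 55
n = 55; position = n/2 = 27.5.
This falls in the class 78 to under 88: L = 78, F = 24, f = 19, h = 10.
Median ≈ 78 + ((27.5 − 24) / 19) × 10 = 79.8421

79.8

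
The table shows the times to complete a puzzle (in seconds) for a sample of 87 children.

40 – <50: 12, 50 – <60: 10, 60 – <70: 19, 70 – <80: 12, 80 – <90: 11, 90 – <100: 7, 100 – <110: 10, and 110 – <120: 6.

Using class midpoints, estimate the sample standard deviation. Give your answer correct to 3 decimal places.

Midpoints: 45, 55, 65, 75, 85, 95, 105, 115
n = 87, Σfm = 6565, mean = 75.4598
Σfm² = 534575
Σf(m − x̄)² = Σfm² − (Σfm)²/n = 534575 − 6565²/87 = 39181.6092
Sample variance = 39181.6092 / 86 = 455.6001
Standard deviation = √455.6001 = 21.3448

21.345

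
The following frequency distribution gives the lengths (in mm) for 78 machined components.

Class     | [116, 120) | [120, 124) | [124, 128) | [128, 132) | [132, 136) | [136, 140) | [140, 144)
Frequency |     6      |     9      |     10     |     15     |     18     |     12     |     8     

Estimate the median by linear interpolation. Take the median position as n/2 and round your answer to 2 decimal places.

131.73

Cumulative frequencies: 6, 15, 25, 40, 58, 70, 78
n = 78; position = n/2 = 39.
This falls in the class [128, 132): L = 128, F = 25, f = 15, h = 4.
Median ≈ 128 + ((39 − 25) / 15) × 4 = 131.7333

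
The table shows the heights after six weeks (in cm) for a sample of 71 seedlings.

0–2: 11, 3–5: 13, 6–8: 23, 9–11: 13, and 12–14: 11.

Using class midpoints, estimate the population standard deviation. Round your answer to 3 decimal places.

Midpoints: 1, 4, 7, 10, 13
n = 71, Σfm = 497, mean = 7.0000
Σfm² = 4505
Σf(m − x̄)² = Σfm² − (Σfm)²/n = 4505 − 497²/71 = 1026.0000
Population variance = 1026.0000 / 71 = 14.4507
Standard deviation = √14.4507 = 3.8014

3.801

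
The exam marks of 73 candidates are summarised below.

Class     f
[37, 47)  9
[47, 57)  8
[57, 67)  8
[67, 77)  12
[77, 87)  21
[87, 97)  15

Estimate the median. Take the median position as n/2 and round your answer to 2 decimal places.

Cumulative frequencies: 9, 17, 25, 37, 58, 73
n = 73; position = n/2 = 36.5.
This falls in the class [67, 77): L = 67, F = 25, f = 12, h = 10.
Median ≈ 67 + ((36.5 − 25) / 12) × 10 = 76.5833

76.58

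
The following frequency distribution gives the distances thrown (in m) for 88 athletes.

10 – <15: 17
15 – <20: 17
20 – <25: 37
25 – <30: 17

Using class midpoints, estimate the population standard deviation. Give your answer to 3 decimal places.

5.024

Midpoints: 12.5, 17.5, 22.5, 27.5
n = 88, Σfm = 1810, mean = 20.5682
Σfm² = 39450
Σf(m − x̄)² = Σfm² − (Σfm)²/n = 39450 − 1810²/88 = 2221.5909
Population variance = 2221.5909 / 88 = 25.2454
Standard deviation = √25.2454 = 5.0245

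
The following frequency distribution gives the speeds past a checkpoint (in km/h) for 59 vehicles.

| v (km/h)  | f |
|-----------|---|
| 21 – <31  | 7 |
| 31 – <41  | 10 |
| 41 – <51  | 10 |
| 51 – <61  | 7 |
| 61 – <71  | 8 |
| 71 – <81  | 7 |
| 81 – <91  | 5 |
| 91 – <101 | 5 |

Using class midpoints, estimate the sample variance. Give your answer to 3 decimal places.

471.362

Midpoints: 26, 36, 46, 56, 66, 76, 86, 96
n = 59, Σfm = 3364, mean = 57.0169
Σfm² = 219144
Σf(m − x̄)² = Σfm² − (Σfm)²/n = 219144 − 3364²/59 = 27338.9831
Sample variance = 27338.9831 / 58 = 471.3618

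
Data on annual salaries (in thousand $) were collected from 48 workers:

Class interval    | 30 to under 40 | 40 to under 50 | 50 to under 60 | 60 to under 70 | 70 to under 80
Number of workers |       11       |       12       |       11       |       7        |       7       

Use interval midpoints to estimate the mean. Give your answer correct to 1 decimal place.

52.3

Midpoints: 35, 45, 55, 65, 75
Σfm = 11×35 + 12×45 + 11×55 + 7×65 + 7×75 = 2510
n = Σf = 48
Mean = 2510 / 48 = 52.2917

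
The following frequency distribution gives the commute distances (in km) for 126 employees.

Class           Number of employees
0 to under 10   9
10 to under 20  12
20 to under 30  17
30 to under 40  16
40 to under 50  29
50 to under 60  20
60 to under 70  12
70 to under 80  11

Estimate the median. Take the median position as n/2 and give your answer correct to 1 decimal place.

Cumulative frequencies: 9, 21, 38, 54, 83, 103, 115, 126
n = 126; position = n/2 = 63.
This falls in the class 40 to under 50: L = 40, F = 54, f = 29, h = 10.
Median ≈ 40 + ((63 − 54) / 29) × 10 = 43.1034

43.1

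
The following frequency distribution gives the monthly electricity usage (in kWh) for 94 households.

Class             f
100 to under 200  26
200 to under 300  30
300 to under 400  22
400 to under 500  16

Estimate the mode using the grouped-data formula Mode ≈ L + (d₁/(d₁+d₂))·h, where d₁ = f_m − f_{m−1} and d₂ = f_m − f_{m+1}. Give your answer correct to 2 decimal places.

Modal class: 200 to under 300 (highest frequency 30).
d₁ = 30 − 26 = 4, d₂ = 30 − 22 = 8
Mode ≈ 200 + (4/(4+8)) × 100 = 200 + 33.3333 = 233.3333

233.33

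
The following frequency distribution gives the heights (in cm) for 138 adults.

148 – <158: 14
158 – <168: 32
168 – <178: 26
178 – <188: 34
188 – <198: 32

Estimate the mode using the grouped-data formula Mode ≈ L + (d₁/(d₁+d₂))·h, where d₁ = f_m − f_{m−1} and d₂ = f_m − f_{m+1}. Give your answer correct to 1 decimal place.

Modal class: 178 – <188 (highest frequency 34).
d₁ = 34 − 26 = 8, d₂ = 34 − 32 = 2
Mode ≈ 178 + (8/(8+2)) × 10 = 178 + 8.0000 = 186.0000

186.0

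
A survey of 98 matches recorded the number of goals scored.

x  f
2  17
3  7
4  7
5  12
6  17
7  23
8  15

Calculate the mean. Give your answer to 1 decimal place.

Values: 2, 3, 4, 5, 6, 7, 8
Σfx = 17×2 + 7×3 + 7×4 + 12×5 + 17×6 + 23×7 + 15×8 = 526
n = Σf = 98
Mean = 526 / 98 = 5.3673

5.4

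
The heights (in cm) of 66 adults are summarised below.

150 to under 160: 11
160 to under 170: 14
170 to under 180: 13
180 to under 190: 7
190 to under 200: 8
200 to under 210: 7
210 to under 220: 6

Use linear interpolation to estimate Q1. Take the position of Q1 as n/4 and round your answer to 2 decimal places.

Cumulative frequencies: 11, 25, 38, 45, 53, 60, 66
n = 66; position = n/4 = 16.5.
This falls in the class 160 to under 170: L = 160, F = 11, f = 14, h = 10.
Lower quartile ≈ 160 + ((16.5 − 11) / 14) × 10 = 163.9286

163.93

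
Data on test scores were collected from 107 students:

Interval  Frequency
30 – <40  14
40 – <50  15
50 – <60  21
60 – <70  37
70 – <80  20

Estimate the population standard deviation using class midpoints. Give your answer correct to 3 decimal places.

Midpoints: 35, 45, 55, 65, 75
n = 107, Σfm = 6225, mean = 58.1776
Σfm² = 379875
Σf(m − x̄)² = Σfm² − (Σfm)²/n = 379875 − 6225²/107 = 17719.6262
Population variance = 17719.6262 / 107 = 165.6040
Standard deviation = √165.6040 = 12.8687

12.869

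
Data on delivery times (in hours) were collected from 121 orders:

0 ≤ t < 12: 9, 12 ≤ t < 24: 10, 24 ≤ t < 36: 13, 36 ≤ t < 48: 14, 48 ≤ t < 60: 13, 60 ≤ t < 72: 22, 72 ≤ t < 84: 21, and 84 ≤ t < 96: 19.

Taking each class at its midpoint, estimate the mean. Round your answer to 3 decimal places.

55.488

Midpoints: 6, 18, 30, 42, 54, 66, 78, 90
Σfm = 9×6 + 10×18 + 13×30 + 14×42 + 13×54 + 22×66 + 21×78 + 19×90 = 6714
n = Σf = 121
Mean = 6714 / 121 = 55.4876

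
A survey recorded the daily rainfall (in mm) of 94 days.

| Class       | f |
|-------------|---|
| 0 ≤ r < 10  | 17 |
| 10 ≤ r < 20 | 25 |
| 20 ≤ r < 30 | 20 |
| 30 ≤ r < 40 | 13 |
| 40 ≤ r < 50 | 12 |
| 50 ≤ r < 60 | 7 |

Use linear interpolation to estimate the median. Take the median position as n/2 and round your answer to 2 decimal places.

22.50

Cumulative frequencies: 17, 42, 62, 75, 87, 94
n = 94; position = n/2 = 47.
This falls in the class 20 ≤ r < 30: L = 20, F = 42, f = 20, h = 10.
Median ≈ 20 + ((47 − 42) / 20) × 10 = 22.5000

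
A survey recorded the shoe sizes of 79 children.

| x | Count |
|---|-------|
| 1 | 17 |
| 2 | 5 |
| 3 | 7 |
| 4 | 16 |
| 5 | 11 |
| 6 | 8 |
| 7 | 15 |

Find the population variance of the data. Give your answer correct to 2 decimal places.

Values: 1, 2, 3, 4, 5, 6, 7
n = 79, Σfx = 320, mean = 4.0506
Σfx² = 1654
Σf(x − x̄)² = Σfx² − (Σfx)²/n = 1654 − 320²/79 = 357.7975
Population variance = 357.7975 / 79 = 4.5291

4.53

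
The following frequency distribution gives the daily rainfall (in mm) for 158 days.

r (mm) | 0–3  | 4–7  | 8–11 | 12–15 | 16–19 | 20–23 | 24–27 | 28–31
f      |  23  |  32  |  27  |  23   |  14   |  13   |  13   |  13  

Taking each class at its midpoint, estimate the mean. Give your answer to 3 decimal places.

Midpoints: 1.5, 5.5, 9.5, 13.5, 17.5, 21.5, 25.5, 29.5
Σfm = 23×1.5 + 32×5.5 + 27×9.5 + 23×13.5 + 14×17.5 + 13×21.5 + 13×25.5 + 13×29.5 = 2017
n = Σf = 158
Mean = 2017 / 158 = 12.7658

12.766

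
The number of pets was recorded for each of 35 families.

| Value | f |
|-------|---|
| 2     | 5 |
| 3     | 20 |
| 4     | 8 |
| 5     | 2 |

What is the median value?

3

Cumulative frequencies: 5, 25, 33, 35
n = 35, so the median is the value in position (n+1)/2 = 18.
Position 18 falls at value 3.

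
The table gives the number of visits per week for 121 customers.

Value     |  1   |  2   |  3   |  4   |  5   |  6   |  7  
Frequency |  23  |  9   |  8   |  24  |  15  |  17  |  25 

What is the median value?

Cumulative frequencies: 23, 32, 40, 64, 79, 96, 121
n = 121, so the median is the value in position (n+1)/2 = 61.
Position 61 falls at value 4.

4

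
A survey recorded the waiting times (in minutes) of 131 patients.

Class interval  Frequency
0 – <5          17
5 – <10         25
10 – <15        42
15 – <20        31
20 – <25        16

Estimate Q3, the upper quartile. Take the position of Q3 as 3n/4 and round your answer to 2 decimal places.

17.30

Cumulative frequencies: 17, 42, 84, 115, 131
n = 131; position = 3n/4 = 98.25.
This falls in the class 15 – <20: L = 15, F = 84, f = 31, h = 5.
Upper quartile ≈ 15 + ((98.25 − 84) / 31) × 5 = 17.2984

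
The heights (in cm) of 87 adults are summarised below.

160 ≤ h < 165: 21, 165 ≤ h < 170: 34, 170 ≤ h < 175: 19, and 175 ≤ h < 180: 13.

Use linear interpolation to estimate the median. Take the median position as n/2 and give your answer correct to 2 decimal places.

168.31

Cumulative frequencies: 21, 55, 74, 87
n = 87; position = n/2 = 43.5.
This falls in the class 165 ≤ h < 170: L = 165, F = 21, f = 34, h = 5.
Median ≈ 165 + ((43.5 − 21) / 34) × 5 = 168.3088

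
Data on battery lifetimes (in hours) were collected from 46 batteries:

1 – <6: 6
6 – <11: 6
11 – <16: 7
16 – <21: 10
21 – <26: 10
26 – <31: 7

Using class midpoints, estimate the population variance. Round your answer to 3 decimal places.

64.851

Midpoints: 3.5, 8.5, 13.5, 18.5, 23.5, 28.5
n = 46, Σfm = 786, mean = 17.0870
Σfm² = 16413.5
Σf(m − x̄)² = Σfm² − (Σfm)²/n = 16413.5 − 786²/46 = 2983.1522
Population variance = 2983.1522 / 46 = 64.8511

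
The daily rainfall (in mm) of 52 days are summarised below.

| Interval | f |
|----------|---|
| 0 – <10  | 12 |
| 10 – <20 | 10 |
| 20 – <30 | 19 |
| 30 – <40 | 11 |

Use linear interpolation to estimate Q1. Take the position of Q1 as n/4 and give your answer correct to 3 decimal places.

Cumulative frequencies: 12, 22, 41, 52
n = 52; position = n/4 = 13.
This falls in the class 10 – <20: L = 10, F = 12, f = 10, h = 10.
Lower quartile ≈ 10 + ((13 − 12) / 10) × 10 = 11.0000

11.000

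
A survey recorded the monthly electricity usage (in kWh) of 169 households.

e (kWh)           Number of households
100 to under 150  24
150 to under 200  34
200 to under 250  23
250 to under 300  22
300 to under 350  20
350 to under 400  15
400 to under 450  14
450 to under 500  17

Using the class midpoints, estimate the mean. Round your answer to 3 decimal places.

Midpoints: 125, 175, 225, 275, 325, 375, 425, 475
Σfm = 24×125 + 34×175 + 23×225 + 22×275 + 20×325 + 15×375 + 14×425 + 17×475 = 46325
n = Σf = 169
Mean = 46325 / 169 = 274.1124

274.112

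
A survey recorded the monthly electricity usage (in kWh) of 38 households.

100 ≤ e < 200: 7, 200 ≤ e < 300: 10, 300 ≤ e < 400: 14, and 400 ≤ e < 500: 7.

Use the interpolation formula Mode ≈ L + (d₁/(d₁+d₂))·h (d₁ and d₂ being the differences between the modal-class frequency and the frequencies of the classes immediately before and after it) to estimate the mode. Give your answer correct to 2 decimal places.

Modal class: 300 ≤ e < 400 (highest frequency 14).
d₁ = 14 − 10 = 4, d₂ = 14 − 7 = 7
Mode ≈ 300 + (4/(4+7)) × 100 = 300 + 36.3636 = 336.3636

336.36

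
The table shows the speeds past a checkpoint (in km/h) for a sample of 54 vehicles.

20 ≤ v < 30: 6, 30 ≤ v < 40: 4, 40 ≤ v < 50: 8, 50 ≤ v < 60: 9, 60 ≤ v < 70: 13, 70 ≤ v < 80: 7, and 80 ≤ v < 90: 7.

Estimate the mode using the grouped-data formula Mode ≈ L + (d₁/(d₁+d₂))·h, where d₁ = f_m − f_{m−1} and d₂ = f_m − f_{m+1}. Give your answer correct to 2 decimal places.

Modal class: 60 ≤ v < 70 (highest frequency 13).
d₁ = 13 − 9 = 4, d₂ = 13 − 7 = 6
Mode ≈ 60 + (4/(4+6)) × 10 = 60 + 4.0000 = 64.0000

64.00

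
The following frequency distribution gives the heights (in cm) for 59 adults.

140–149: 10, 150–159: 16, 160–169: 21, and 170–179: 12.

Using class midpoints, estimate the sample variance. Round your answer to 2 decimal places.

Midpoints: 144.5, 154.5, 164.5, 174.5
n = 59, Σfm = 9465.5, mean = 160.4322
Σfm² = 1524394.75
Σf(m − x̄)² = Σfm² − (Σfm)²/n = 1524394.75 − 9465.5²/59 = 5823.7288
Sample variance = 5823.7288 / 58 = 100.4091

100.41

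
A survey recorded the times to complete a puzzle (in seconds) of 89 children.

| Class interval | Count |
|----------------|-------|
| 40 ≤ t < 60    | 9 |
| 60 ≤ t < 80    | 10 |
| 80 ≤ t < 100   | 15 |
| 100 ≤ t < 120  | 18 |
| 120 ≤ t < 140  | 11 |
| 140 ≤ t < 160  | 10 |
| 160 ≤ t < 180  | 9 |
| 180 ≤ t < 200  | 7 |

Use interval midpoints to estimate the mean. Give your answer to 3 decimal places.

115.393

Midpoints: 50, 70, 90, 110, 130, 150, 170, 190
Σfm = 9×50 + 10×70 + 15×90 + 18×110 + 11×130 + 10×150 + 9×170 + 7×190 = 10270
n = Σf = 89
Mean = 10270 / 89 = 115.3933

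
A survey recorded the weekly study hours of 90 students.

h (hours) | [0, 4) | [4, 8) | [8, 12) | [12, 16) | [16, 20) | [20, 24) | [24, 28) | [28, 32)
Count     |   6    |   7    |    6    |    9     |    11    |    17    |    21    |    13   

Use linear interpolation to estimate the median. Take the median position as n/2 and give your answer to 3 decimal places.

21.412

Cumulative frequencies: 6, 13, 19, 28, 39, 56, 77, 90
n = 90; position = n/2 = 45.
This falls in the class [20, 24): L = 20, F = 39, f = 17, h = 4.
Median ≈ 20 + ((45 − 39) / 17) × 4 = 21.4118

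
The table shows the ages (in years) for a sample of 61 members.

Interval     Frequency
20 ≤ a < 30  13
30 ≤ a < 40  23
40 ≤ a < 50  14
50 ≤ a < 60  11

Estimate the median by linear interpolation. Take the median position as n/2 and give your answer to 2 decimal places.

Cumulative frequencies: 13, 36, 50, 61
n = 61; position = n/2 = 30.5.
This falls in the class 30 ≤ a < 40: L = 30, F = 13, f = 23, h = 10.
Median ≈ 30 + ((30.5 − 13) / 23) × 10 = 37.6087

37.61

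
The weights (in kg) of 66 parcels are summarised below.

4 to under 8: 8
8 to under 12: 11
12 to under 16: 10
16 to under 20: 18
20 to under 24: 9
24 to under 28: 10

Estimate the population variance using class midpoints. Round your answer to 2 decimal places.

39.75

Midpoints: 6, 10, 14, 18, 22, 26
n = 66, Σfm = 1080, mean = 16.3636
Σfm² = 20296
Σf(m − x̄)² = Σfm² − (Σfm)²/n = 20296 − 1080²/66 = 2623.2727
Population variance = 2623.2727 / 66 = 39.7466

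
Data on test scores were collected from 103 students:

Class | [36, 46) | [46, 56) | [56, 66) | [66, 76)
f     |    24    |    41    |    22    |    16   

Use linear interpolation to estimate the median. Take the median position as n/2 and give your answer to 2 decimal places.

Cumulative frequencies: 24, 65, 87, 103
n = 103; position = n/2 = 51.5.
This falls in the class [46, 56): L = 46, F = 24, f = 41, h = 10.
Median ≈ 46 + ((51.5 − 24) / 41) × 10 = 52.7073

52.71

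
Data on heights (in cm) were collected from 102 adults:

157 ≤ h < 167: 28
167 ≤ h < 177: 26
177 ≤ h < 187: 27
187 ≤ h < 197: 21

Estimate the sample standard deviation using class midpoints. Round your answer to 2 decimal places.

Midpoints: 162, 172, 182, 192
n = 102, Σfm = 17954, mean = 176.0196
Σfm² = 3172508
Σf(m − x̄)² = Σfm² − (Σfm)²/n = 3172508 − 17954²/102 = 12251.9608
Sample variance = 12251.9608 / 101 = 121.3065
Standard deviation = √121.3065 = 11.0139

11.01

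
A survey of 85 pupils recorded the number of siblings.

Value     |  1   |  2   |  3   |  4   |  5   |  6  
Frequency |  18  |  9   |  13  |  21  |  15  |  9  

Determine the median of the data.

4

Cumulative frequencies: 18, 27, 40, 61, 76, 85
n = 85, so the median is the value in position (n+1)/2 = 43.
Position 43 falls at value 4.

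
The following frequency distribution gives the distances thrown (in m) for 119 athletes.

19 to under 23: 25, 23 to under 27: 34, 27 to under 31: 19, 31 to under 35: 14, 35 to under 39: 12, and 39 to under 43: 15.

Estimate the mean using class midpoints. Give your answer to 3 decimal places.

Midpoints: 21, 25, 29, 33, 37, 41
Σfm = 25×21 + 34×25 + 19×29 + 14×33 + 12×37 + 15×41 = 3447
n = Σf = 119
Mean = 3447 / 119 = 28.9664

28.966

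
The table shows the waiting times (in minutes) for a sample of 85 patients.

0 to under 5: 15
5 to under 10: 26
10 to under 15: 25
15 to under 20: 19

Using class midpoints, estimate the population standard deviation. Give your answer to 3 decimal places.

Midpoints: 2.5, 7.5, 12.5, 17.5
n = 85, Σfm = 877.5, mean = 10.3235
Σfm² = 11281.25
Σf(m − x̄)² = Σfm² − (Σfm)²/n = 11281.25 − 877.5²/85 = 2222.3529
Population variance = 2222.3529 / 85 = 26.1453
Standard deviation = √26.1453 = 5.1133

5.113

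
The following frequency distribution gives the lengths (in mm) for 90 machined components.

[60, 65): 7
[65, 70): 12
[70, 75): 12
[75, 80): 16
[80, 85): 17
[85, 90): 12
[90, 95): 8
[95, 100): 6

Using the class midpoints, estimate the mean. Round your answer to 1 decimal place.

Midpoints: 62.5, 67.5, 72.5, 77.5, 82.5, 87.5, 92.5, 97.5
Σfm = 7×62.5 + 12×67.5 + 12×72.5 + 16×77.5 + 17×82.5 + 12×87.5 + 8×92.5 + 6×97.5 = 7135
n = Σf = 90
Mean = 7135 / 90 = 79.2778

79.3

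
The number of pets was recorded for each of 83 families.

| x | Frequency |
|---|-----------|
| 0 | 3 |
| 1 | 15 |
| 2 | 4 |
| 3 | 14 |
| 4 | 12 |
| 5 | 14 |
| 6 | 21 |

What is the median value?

Cumulative frequencies: 3, 18, 22, 36, 48, 62, 83
n = 83, so the median is the value in position (n+1)/2 = 42.
Position 42 falls at value 4.

4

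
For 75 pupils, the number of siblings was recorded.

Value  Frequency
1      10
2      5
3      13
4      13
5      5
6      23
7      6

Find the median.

Cumulative frequencies: 10, 15, 28, 41, 46, 69, 75
n = 75, so the median is the value in position (n+1)/2 = 38.
Position 38 falls at value 4.

4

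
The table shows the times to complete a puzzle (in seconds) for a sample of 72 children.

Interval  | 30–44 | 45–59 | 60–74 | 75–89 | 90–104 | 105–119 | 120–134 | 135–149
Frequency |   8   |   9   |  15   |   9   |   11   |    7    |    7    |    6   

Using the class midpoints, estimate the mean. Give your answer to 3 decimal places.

Midpoints: 37, 52, 67, 82, 97, 112, 127, 142
Σfm = 8×37 + 9×52 + 15×67 + 9×82 + 11×97 + 7×112 + 7×127 + 6×142 = 6099
n = Σf = 72
Mean = 6099 / 72 = 84.7083

84.708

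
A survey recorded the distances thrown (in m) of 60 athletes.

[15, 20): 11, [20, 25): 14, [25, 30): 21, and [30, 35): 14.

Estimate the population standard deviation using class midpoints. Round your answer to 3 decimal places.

5.161

Midpoints: 17.5, 22.5, 27.5, 32.5
n = 60, Σfm = 1540, mean = 25.6667
Σfm² = 41125
Σf(m − x̄)² = Σfm² − (Σfm)²/n = 41125 − 1540²/60 = 1598.3333
Population variance = 1598.3333 / 60 = 26.6389
Standard deviation = √26.6389 = 5.1613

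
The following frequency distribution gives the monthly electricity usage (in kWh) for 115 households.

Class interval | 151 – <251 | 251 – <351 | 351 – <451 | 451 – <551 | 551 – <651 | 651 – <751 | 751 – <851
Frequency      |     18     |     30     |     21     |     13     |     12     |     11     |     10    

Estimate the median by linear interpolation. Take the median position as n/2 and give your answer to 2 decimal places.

396.24

Cumulative frequencies: 18, 48, 69, 82, 94, 105, 115
n = 115; position = n/2 = 57.5.
This falls in the class 351 – <451: L = 351, F = 48, f = 21, h = 100.
Median ≈ 351 + ((57.5 − 48) / 21) × 100 = 396.2381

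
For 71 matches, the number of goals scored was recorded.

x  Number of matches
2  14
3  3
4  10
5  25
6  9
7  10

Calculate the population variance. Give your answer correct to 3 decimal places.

Values: 2, 3, 4, 5, 6, 7
n = 71, Σfx = 326, mean = 4.5915
Σfx² = 1682
Σf(x − x̄)² = Σfx² − (Σfx)²/n = 1682 − 326²/71 = 185.1549
Population variance = 185.1549 / 71 = 2.6078

2.608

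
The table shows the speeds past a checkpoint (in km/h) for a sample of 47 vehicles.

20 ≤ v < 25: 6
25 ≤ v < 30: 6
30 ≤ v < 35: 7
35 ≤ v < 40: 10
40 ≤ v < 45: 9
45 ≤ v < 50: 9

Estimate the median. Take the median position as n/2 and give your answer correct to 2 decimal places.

37.25

Cumulative frequencies: 6, 12, 19, 29, 38, 47
n = 47; position = n/2 = 23.5.
This falls in the class 35 ≤ v < 40: L = 35, F = 19, f = 10, h = 5.
Median ≈ 35 + ((23.5 − 19) / 10) × 5 = 37.2500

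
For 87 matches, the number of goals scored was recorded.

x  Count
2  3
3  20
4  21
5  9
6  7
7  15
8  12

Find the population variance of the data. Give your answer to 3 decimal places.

Values: 2, 3, 4, 5, 6, 7, 8
n = 87, Σfx = 438, mean = 5.0345
Σfx² = 2508
Σf(x − x̄)² = Σfx² − (Σfx)²/n = 2508 − 438²/87 = 302.8966
Population variance = 302.8966 / 87 = 3.4816

3.482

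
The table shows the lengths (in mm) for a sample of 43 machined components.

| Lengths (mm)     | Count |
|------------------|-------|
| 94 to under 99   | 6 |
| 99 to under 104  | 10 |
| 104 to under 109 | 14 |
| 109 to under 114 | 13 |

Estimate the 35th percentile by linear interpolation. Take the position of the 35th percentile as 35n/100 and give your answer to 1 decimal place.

Cumulative frequencies: 6, 16, 30, 43
n = 43; position = 35n/100 = 15.05.
This falls in the class 99 to under 104: L = 99, F = 6, f = 10, h = 5.
35th percentile ≈ 99 + ((15.05 − 6) / 10) × 5 = 103.5250

103.5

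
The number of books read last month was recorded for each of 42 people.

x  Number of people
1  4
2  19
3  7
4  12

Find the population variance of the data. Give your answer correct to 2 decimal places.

0.99

Values: 1, 2, 3, 4
n = 42, Σfx = 111, mean = 2.6429
Σfx² = 335
Σf(x − x̄)² = Σfx² − (Σfx)²/n = 335 − 111²/42 = 41.6429
Population variance = 41.6429 / 42 = 0.9915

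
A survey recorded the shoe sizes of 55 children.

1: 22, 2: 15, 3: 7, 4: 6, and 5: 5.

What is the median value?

Cumulative frequencies: 22, 37, 44, 50, 55
n = 55, so the median is the value in position (n+1)/2 = 28.
Position 28 falls at value 2.

2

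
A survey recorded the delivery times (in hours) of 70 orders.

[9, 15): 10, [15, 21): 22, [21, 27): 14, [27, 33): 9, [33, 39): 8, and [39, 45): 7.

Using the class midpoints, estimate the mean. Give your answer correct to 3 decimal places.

24.343

Midpoints: 12, 18, 24, 30, 36, 42
Σfm = 10×12 + 22×18 + 14×24 + 9×30 + 8×36 + 7×42 = 1704
n = Σf = 70
Mean = 1704 / 70 = 24.3429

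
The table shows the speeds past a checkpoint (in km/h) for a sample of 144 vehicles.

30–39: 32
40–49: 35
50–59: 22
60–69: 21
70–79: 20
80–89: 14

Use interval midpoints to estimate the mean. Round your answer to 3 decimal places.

54.778

Midpoints: 34.5, 44.5, 54.5, 64.5, 74.5, 84.5
Σfm = 32×34.5 + 35×44.5 + 22×54.5 + 21×64.5 + 20×74.5 + 14×84.5 = 7888
n = Σf = 144
Mean = 7888 / 144 = 54.7778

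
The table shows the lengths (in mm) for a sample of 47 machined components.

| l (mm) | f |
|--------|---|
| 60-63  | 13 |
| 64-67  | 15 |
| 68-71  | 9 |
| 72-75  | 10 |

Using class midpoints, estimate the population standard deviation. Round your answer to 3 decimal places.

Midpoints: 61.5, 65.5, 69.5, 73.5
n = 47, Σfm = 3142.5, mean = 66.8617
Σfm² = 211017.75
Σf(m − x̄)² = Σfm² − (Σfm)²/n = 211017.75 − 3142.5²/47 = 904.8511
Population variance = 904.8511 / 47 = 19.2522
Standard deviation = √19.2522 = 4.3877

4.388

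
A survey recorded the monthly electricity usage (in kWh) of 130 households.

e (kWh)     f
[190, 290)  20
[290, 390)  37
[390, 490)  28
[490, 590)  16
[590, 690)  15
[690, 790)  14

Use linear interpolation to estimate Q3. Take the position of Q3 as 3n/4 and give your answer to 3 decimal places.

568.125

Cumulative frequencies: 20, 57, 85, 101, 116, 130
n = 130; position = 3n/4 = 97.5.
This falls in the class [490, 590): L = 490, F = 85, f = 16, h = 100.
Upper quartile ≈ 490 + ((97.5 − 85) / 16) × 100 = 568.1250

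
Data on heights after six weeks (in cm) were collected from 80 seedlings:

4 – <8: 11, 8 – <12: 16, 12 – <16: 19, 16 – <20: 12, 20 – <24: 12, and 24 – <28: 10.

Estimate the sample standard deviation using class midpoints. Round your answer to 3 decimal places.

6.368

Midpoints: 6, 10, 14, 18, 22, 26
n = 80, Σfm = 1232, mean = 15.4000
Σfm² = 22176
Σf(m − x̄)² = Σfm² − (Σfm)²/n = 22176 − 1232²/80 = 3203.2000
Sample variance = 3203.2000 / 79 = 40.5468
Standard deviation = √40.5468 = 6.3676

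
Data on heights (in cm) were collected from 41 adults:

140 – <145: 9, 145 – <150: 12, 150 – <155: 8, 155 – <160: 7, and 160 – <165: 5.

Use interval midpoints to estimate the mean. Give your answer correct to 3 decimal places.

Midpoints: 142.5, 147.5, 152.5, 157.5, 162.5
Σfm = 9×142.5 + 12×147.5 + 8×152.5 + 7×157.5 + 5×162.5 = 6187.5
n = Σf = 41
Mean = 6187.5 / 41 = 150.9146

150.915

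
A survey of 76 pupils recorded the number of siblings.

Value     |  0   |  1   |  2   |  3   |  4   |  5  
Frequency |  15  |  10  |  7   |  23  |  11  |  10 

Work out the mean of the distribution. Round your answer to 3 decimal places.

2.461

Values: 0, 1, 2, 3, 4, 5
Σfx = 15×0 + 10×1 + 7×2 + 23×3 + 11×4 + 10×5 = 187
n = Σf = 76
Mean = 187 / 76 = 2.4605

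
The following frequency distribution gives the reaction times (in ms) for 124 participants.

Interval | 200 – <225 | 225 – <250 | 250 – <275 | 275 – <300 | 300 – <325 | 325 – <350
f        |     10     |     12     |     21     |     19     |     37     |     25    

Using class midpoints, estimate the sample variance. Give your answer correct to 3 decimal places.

Midpoints: 212.5, 237.5, 262.5, 287.5, 312.5, 337.5
n = 124, Σfm = 35950, mean = 289.9194
Σfm² = 10606875
Σf(m − x̄)² = Σfm² − (Σfm)²/n = 10606875 − 35950²/124 = 184274.1935
Sample variance = 184274.1935 / 123 = 1498.1642

1498.164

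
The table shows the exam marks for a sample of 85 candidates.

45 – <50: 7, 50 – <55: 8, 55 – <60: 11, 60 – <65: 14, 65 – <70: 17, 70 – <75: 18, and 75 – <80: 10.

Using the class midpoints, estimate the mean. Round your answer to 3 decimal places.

64.559

Midpoints: 47.5, 52.5, 57.5, 62.5, 67.5, 72.5, 77.5
Σfm = 7×47.5 + 8×52.5 + 11×57.5 + 14×62.5 + 17×67.5 + 18×72.5 + 10×77.5 = 5487.5
n = Σf = 85
Mean = 5487.5 / 85 = 64.5588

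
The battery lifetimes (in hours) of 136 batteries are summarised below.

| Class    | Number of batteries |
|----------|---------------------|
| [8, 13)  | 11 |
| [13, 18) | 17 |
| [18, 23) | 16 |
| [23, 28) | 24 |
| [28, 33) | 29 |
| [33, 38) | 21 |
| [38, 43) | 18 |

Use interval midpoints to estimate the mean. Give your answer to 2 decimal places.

27.04

Midpoints: 10.5, 15.5, 20.5, 25.5, 30.5, 35.5, 40.5
Σfm = 11×10.5 + 17×15.5 + 16×20.5 + 24×25.5 + 29×30.5 + 21×35.5 + 18×40.5 = 3678
n = Σf = 136
Mean = 3678 / 136 = 27.0441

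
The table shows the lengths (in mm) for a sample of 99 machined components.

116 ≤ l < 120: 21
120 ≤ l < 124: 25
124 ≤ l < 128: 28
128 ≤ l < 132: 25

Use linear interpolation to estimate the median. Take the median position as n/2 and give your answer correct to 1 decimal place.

124.5

Cumulative frequencies: 21, 46, 74, 99
n = 99; position = n/2 = 49.5.
This falls in the class 124 ≤ l < 128: L = 124, F = 46, f = 28, h = 4.
Median ≈ 124 + ((49.5 − 46) / 28) × 4 = 124.5000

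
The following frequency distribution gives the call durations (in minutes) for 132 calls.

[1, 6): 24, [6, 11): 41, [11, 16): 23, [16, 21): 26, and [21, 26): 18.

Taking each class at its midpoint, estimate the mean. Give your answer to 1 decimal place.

Midpoints: 3.5, 8.5, 13.5, 18.5, 23.5
Σfm = 24×3.5 + 41×8.5 + 23×13.5 + 26×18.5 + 18×23.5 = 1647
n = Σf = 132
Mean = 1647 / 132 = 12.4773

12.5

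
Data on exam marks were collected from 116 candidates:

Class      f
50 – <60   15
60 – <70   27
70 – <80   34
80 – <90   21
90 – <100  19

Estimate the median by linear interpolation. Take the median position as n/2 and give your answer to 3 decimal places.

Cumulative frequencies: 15, 42, 76, 97, 116
n = 116; position = n/2 = 58.
This falls in the class 70 – <80: L = 70, F = 42, f = 34, h = 10.
Median ≈ 70 + ((58 − 42) / 34) × 10 = 74.7059

74.706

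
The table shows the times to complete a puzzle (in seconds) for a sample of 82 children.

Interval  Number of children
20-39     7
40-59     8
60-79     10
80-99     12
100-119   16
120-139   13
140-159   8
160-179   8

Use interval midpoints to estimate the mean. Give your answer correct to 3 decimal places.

101.939

Midpoints: 29.5, 49.5, 69.5, 89.5, 109.5, 129.5, 149.5, 169.5
Σfm = 7×29.5 + 8×49.5 + 10×69.5 + 12×89.5 + 16×109.5 + 13×129.5 + 8×149.5 + 8×169.5 = 8359
n = Σf = 82
Mean = 8359 / 82 = 101.9390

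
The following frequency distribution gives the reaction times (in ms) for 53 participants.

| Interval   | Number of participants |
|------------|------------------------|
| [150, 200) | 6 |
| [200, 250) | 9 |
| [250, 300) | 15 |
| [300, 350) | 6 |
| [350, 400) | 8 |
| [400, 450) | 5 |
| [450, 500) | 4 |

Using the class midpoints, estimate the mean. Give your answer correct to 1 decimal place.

Midpoints: 175, 225, 275, 325, 375, 425, 475
Σfm = 6×175 + 9×225 + 15×275 + 6×325 + 8×375 + 5×425 + 4×475 = 16175
n = Σf = 53
Mean = 16175 / 53 = 305.1887

305.2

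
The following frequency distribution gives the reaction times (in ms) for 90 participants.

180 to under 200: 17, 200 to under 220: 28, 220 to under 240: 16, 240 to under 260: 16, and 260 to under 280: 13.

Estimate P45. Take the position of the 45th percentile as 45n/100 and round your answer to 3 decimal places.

Cumulative frequencies: 17, 45, 61, 77, 90
n = 90; position = 45n/100 = 40.5.
This falls in the class 200 to under 220: L = 200, F = 17, f = 28, h = 20.
45th percentile ≈ 200 + ((40.5 − 17) / 28) × 20 = 216.7857

216.786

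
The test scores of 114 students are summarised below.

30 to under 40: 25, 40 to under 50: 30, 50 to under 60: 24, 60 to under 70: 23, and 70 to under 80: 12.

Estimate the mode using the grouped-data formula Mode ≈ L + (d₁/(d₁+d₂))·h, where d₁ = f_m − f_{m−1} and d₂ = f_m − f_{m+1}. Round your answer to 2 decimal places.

44.55

Modal class: 40 to under 50 (highest frequency 30).
d₁ = 30 − 25 = 5, d₂ = 30 − 24 = 6
Mode ≈ 40 + (5/(5+6)) × 10 = 40 + 4.5455 = 44.5455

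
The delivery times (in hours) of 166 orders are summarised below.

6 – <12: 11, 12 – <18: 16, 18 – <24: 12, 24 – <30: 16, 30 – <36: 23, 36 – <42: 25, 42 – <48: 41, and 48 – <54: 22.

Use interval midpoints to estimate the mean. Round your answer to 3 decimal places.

34.482

Midpoints: 9, 15, 21, 27, 33, 39, 45, 51
Σfm = 11×9 + 16×15 + 12×21 + 16×27 + 23×33 + 25×39 + 41×45 + 22×51 = 5724
n = Σf = 166
Mean = 5724 / 166 = 34.4819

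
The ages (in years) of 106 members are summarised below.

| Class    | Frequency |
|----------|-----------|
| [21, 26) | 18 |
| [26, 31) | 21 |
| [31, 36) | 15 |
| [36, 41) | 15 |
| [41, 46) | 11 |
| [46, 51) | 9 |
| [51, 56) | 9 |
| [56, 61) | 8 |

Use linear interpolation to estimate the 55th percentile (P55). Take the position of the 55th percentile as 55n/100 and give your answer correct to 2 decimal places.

Cumulative frequencies: 18, 39, 54, 69, 80, 89, 98, 106
n = 106; position = 55n/100 = 58.3.
This falls in the class [36, 41): L = 36, F = 54, f = 15, h = 5.
55th percentile ≈ 36 + ((58.3 − 54) / 15) × 5 = 37.4333

37.43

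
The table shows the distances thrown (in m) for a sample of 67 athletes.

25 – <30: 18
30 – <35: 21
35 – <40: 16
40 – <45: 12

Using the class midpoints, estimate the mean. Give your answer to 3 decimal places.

34.142

Midpoints: 27.5, 32.5, 37.5, 42.5
Σfm = 18×27.5 + 21×32.5 + 16×37.5 + 12×42.5 = 2287.5
n = Σf = 67
Mean = 2287.5 / 67 = 34.1418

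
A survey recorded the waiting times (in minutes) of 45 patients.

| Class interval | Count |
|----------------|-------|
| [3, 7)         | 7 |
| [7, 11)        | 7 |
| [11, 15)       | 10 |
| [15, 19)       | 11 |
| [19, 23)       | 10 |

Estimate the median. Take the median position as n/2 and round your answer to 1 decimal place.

14.4

Cumulative frequencies: 7, 14, 24, 35, 45
n = 45; position = n/2 = 22.5.
This falls in the class [11, 15): L = 11, F = 14, f = 10, h = 4.
Median ≈ 11 + ((22.5 − 14) / 10) × 4 = 14.4000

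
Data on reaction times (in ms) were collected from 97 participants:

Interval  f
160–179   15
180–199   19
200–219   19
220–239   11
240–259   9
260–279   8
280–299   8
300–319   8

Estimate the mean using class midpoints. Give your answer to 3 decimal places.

225.170

Midpoints: 169.5, 189.5, 209.5, 229.5, 249.5, 269.5, 289.5, 309.5
Σfm = 15×169.5 + 19×189.5 + 19×209.5 + 11×229.5 + 9×249.5 + 8×269.5 + 8×289.5 + 8×309.5 = 21841.5
n = Σf = 97
Mean = 21841.5 / 97 = 225.1701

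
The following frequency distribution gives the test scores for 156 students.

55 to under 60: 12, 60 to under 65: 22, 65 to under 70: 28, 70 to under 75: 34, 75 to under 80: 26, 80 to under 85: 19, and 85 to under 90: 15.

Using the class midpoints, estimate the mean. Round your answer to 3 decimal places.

72.532

Midpoints: 57.5, 62.5, 67.5, 72.5, 77.5, 82.5, 87.5
Σfm = 12×57.5 + 22×62.5 + 28×67.5 + 34×72.5 + 26×77.5 + 19×82.5 + 15×87.5 = 11315
n = Σf = 156
Mean = 11315 / 156 = 72.5321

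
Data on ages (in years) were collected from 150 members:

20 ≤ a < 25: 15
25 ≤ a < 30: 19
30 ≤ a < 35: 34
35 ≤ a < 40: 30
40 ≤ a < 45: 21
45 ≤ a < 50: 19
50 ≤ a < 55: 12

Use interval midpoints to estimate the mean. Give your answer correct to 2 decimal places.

36.77

Midpoints: 22.5, 27.5, 32.5, 37.5, 42.5, 47.5, 52.5
Σfm = 15×22.5 + 19×27.5 + 34×32.5 + 30×37.5 + 21×42.5 + 19×47.5 + 12×52.5 = 5515
n = Σf = 150
Mean = 5515 / 150 = 36.7667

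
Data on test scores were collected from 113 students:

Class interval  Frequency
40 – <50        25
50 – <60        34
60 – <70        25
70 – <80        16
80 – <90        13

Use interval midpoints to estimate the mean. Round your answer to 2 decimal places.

Midpoints: 45, 55, 65, 75, 85
Σfm = 25×45 + 34×55 + 25×65 + 16×75 + 13×85 = 6925
n = Σf = 113
Mean = 6925 / 113 = 61.2832

61.28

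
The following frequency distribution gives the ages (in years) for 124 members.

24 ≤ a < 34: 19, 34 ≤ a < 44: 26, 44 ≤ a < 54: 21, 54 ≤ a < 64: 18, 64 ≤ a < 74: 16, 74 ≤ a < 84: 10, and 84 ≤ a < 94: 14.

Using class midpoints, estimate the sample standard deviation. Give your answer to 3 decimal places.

Midpoints: 29, 39, 49, 59, 69, 79, 89
n = 124, Σfm = 6796, mean = 54.8065
Σfm² = 418084
Σf(m − x̄)² = Σfm² − (Σfm)²/n = 418084 − 6796²/124 = 45619.3548
Sample variance = 45619.3548 / 123 = 370.8891
Standard deviation = √370.8891 = 19.2585

19.258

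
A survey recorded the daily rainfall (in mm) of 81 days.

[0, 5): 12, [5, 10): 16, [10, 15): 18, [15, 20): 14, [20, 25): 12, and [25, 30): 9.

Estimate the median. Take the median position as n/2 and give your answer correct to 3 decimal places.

Cumulative frequencies: 12, 28, 46, 60, 72, 81
n = 81; position = n/2 = 40.5.
This falls in the class [10, 15): L = 10, F = 28, f = 18, h = 5.
Median ≈ 10 + ((40.5 − 28) / 18) × 5 = 13.4722

13.472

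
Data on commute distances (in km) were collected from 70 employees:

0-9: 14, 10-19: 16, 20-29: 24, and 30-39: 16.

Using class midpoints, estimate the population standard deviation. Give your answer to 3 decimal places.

10.474

Midpoints: 4.5, 14.5, 24.5, 34.5
n = 70, Σfm = 1435, mean = 20.5000
Σfm² = 37097.5
Σf(m − x̄)² = Σfm² − (Σfm)²/n = 37097.5 − 1435²/70 = 7680.0000
Population variance = 7680.0000 / 70 = 109.7143
Standard deviation = √109.7143 = 10.4745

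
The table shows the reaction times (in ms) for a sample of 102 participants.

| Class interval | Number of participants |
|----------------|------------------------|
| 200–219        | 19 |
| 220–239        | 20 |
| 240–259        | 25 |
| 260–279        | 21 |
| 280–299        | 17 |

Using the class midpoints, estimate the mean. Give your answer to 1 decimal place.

248.9

Midpoints: 209.5, 229.5, 249.5, 269.5, 289.5
Σfm = 19×209.5 + 20×229.5 + 25×249.5 + 21×269.5 + 17×289.5 = 25389
n = Σf = 102
Mean = 25389 / 102 = 248.9118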